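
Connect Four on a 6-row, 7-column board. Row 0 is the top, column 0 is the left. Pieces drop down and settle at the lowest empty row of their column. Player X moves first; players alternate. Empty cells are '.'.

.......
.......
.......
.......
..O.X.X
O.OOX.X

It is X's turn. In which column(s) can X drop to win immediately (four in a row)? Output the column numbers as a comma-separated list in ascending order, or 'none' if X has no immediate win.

col 0: drop X → no win
col 1: drop X → no win
col 2: drop X → no win
col 3: drop X → no win
col 4: drop X → no win
col 5: drop X → no win
col 6: drop X → no win

Answer: none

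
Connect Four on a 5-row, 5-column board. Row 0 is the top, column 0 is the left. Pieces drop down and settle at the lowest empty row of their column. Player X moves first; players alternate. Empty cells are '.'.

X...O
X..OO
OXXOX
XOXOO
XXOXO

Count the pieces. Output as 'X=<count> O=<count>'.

X=10 O=10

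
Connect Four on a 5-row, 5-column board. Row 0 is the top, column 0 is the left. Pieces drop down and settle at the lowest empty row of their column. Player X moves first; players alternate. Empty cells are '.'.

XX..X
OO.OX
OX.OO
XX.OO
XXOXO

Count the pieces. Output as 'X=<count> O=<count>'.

X=10 O=10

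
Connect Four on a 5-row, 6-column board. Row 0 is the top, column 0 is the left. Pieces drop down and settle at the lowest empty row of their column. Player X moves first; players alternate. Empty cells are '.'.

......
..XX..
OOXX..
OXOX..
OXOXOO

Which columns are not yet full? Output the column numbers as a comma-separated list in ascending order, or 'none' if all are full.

col 0: top cell = '.' → open
col 1: top cell = '.' → open
col 2: top cell = '.' → open
col 3: top cell = '.' → open
col 4: top cell = '.' → open
col 5: top cell = '.' → open

Answer: 0,1,2,3,4,5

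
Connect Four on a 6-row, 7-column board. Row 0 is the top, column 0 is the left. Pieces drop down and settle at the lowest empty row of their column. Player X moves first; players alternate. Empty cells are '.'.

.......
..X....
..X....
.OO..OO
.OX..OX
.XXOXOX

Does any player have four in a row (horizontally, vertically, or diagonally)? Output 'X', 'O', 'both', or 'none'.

none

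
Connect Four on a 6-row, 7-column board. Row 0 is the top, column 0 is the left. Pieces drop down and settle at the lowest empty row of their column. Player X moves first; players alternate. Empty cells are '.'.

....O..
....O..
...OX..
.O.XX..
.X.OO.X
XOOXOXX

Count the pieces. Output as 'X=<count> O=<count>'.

X=9 O=9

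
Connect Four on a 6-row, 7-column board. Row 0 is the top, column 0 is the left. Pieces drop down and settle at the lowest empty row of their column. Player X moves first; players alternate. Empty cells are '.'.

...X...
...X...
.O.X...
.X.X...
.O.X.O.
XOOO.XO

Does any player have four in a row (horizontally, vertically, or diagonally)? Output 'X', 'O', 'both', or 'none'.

X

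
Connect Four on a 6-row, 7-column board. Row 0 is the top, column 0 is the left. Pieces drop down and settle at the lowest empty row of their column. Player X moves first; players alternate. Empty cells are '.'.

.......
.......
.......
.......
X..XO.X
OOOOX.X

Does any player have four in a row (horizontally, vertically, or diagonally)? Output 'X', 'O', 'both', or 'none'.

O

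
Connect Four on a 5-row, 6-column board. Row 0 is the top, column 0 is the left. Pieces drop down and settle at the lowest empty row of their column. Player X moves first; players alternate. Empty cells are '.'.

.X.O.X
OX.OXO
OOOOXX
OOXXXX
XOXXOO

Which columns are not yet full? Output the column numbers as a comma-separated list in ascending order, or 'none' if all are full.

col 0: top cell = '.' → open
col 1: top cell = 'X' → FULL
col 2: top cell = '.' → open
col 3: top cell = 'O' → FULL
col 4: top cell = '.' → open
col 5: top cell = 'X' → FULL

Answer: 0,2,4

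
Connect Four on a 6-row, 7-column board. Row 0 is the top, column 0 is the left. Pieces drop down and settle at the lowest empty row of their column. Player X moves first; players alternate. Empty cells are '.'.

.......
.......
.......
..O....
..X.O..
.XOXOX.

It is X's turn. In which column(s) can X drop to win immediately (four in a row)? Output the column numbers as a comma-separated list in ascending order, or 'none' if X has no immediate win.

Answer: none

Derivation:
col 0: drop X → no win
col 1: drop X → no win
col 2: drop X → no win
col 3: drop X → no win
col 4: drop X → no win
col 5: drop X → no win
col 6: drop X → no win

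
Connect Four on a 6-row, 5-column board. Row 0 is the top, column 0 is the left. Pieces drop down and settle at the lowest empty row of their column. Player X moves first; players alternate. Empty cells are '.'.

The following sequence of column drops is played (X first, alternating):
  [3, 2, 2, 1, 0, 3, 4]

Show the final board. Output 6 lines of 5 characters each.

Answer: .....
.....
.....
.....
..XO.
XOOXX

Derivation:
Move 1: X drops in col 3, lands at row 5
Move 2: O drops in col 2, lands at row 5
Move 3: X drops in col 2, lands at row 4
Move 4: O drops in col 1, lands at row 5
Move 5: X drops in col 0, lands at row 5
Move 6: O drops in col 3, lands at row 4
Move 7: X drops in col 4, lands at row 5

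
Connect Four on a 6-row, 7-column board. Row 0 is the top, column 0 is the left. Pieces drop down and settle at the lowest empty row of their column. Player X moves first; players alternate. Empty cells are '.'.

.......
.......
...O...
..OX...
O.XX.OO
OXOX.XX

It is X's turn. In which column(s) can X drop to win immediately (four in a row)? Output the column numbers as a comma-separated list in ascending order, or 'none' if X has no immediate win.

col 0: drop X → no win
col 1: drop X → no win
col 2: drop X → no win
col 3: drop X → no win
col 4: drop X → WIN!
col 5: drop X → no win
col 6: drop X → no win

Answer: 4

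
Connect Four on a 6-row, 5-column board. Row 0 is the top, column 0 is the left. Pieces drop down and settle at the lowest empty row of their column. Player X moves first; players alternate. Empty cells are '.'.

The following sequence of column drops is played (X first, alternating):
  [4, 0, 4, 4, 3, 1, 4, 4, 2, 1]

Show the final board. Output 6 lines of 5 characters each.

Move 1: X drops in col 4, lands at row 5
Move 2: O drops in col 0, lands at row 5
Move 3: X drops in col 4, lands at row 4
Move 4: O drops in col 4, lands at row 3
Move 5: X drops in col 3, lands at row 5
Move 6: O drops in col 1, lands at row 5
Move 7: X drops in col 4, lands at row 2
Move 8: O drops in col 4, lands at row 1
Move 9: X drops in col 2, lands at row 5
Move 10: O drops in col 1, lands at row 4

Answer: .....
....O
....X
....O
.O..X
OOXXX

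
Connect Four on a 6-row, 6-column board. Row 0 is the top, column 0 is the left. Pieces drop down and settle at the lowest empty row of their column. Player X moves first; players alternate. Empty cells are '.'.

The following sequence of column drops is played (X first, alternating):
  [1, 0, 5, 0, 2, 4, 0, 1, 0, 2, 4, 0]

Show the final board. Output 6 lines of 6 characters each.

Move 1: X drops in col 1, lands at row 5
Move 2: O drops in col 0, lands at row 5
Move 3: X drops in col 5, lands at row 5
Move 4: O drops in col 0, lands at row 4
Move 5: X drops in col 2, lands at row 5
Move 6: O drops in col 4, lands at row 5
Move 7: X drops in col 0, lands at row 3
Move 8: O drops in col 1, lands at row 4
Move 9: X drops in col 0, lands at row 2
Move 10: O drops in col 2, lands at row 4
Move 11: X drops in col 4, lands at row 4
Move 12: O drops in col 0, lands at row 1

Answer: ......
O.....
X.....
X.....
OOO.X.
OXX.OX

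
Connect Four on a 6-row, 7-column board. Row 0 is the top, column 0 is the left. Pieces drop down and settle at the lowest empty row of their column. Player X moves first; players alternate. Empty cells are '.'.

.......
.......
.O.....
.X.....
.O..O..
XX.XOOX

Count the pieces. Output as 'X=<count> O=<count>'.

X=5 O=5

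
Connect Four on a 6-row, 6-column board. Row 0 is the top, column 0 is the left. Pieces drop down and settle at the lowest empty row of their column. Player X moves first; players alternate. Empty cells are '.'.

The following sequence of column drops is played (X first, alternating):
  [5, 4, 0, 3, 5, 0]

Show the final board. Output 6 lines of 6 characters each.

Answer: ......
......
......
......
O....X
X..OOX

Derivation:
Move 1: X drops in col 5, lands at row 5
Move 2: O drops in col 4, lands at row 5
Move 3: X drops in col 0, lands at row 5
Move 4: O drops in col 3, lands at row 5
Move 5: X drops in col 5, lands at row 4
Move 6: O drops in col 0, lands at row 4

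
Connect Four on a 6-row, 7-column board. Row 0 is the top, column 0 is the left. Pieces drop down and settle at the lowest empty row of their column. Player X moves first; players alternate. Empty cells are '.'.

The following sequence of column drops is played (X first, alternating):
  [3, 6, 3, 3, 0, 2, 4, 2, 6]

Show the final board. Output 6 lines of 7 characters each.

Move 1: X drops in col 3, lands at row 5
Move 2: O drops in col 6, lands at row 5
Move 3: X drops in col 3, lands at row 4
Move 4: O drops in col 3, lands at row 3
Move 5: X drops in col 0, lands at row 5
Move 6: O drops in col 2, lands at row 5
Move 7: X drops in col 4, lands at row 5
Move 8: O drops in col 2, lands at row 4
Move 9: X drops in col 6, lands at row 4

Answer: .......
.......
.......
...O...
..OX..X
X.OXX.O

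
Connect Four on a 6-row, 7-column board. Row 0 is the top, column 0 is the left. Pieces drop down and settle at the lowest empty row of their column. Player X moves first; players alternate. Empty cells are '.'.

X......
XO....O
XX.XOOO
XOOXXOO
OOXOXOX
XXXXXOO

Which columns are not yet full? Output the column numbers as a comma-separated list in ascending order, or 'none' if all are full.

col 0: top cell = 'X' → FULL
col 1: top cell = '.' → open
col 2: top cell = '.' → open
col 3: top cell = '.' → open
col 4: top cell = '.' → open
col 5: top cell = '.' → open
col 6: top cell = '.' → open

Answer: 1,2,3,4,5,6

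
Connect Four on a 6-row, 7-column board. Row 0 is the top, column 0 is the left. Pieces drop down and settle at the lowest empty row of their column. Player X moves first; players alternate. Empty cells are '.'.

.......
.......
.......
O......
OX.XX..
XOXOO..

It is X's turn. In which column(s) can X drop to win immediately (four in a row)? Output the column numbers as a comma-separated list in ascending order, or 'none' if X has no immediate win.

Answer: 2

Derivation:
col 0: drop X → no win
col 1: drop X → no win
col 2: drop X → WIN!
col 3: drop X → no win
col 4: drop X → no win
col 5: drop X → no win
col 6: drop X → no win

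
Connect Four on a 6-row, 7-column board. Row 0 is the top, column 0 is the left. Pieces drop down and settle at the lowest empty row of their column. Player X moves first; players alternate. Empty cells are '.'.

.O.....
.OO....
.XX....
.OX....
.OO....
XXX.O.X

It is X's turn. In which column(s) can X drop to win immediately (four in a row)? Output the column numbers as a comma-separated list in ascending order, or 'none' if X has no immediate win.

col 0: drop X → no win
col 2: drop X → no win
col 3: drop X → WIN!
col 4: drop X → no win
col 5: drop X → no win
col 6: drop X → no win

Answer: 3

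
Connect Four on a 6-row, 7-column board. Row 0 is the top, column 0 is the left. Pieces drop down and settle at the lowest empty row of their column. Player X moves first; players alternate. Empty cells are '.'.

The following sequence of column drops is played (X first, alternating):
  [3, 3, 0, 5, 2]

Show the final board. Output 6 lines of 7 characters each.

Answer: .......
.......
.......
.......
...O...
X.XX.O.

Derivation:
Move 1: X drops in col 3, lands at row 5
Move 2: O drops in col 3, lands at row 4
Move 3: X drops in col 0, lands at row 5
Move 4: O drops in col 5, lands at row 5
Move 5: X drops in col 2, lands at row 5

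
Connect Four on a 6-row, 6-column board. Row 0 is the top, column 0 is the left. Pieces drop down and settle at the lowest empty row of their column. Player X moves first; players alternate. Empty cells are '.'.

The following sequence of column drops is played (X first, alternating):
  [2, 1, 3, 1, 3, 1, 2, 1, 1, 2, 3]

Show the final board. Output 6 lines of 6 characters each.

Answer: ......
.X....
.O....
.OOX..
.OXX..
.OXX..

Derivation:
Move 1: X drops in col 2, lands at row 5
Move 2: O drops in col 1, lands at row 5
Move 3: X drops in col 3, lands at row 5
Move 4: O drops in col 1, lands at row 4
Move 5: X drops in col 3, lands at row 4
Move 6: O drops in col 1, lands at row 3
Move 7: X drops in col 2, lands at row 4
Move 8: O drops in col 1, lands at row 2
Move 9: X drops in col 1, lands at row 1
Move 10: O drops in col 2, lands at row 3
Move 11: X drops in col 3, lands at row 3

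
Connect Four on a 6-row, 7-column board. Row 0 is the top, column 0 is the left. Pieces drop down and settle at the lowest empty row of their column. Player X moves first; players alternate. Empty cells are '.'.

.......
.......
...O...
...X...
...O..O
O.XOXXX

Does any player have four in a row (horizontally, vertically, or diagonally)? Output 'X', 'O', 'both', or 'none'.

none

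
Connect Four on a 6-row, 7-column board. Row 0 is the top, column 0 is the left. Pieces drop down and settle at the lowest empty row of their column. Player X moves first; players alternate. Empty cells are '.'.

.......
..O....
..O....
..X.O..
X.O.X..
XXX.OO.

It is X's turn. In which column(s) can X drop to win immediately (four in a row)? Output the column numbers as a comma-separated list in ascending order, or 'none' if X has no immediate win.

col 0: drop X → no win
col 1: drop X → no win
col 2: drop X → no win
col 3: drop X → WIN!
col 4: drop X → no win
col 5: drop X → no win
col 6: drop X → no win

Answer: 3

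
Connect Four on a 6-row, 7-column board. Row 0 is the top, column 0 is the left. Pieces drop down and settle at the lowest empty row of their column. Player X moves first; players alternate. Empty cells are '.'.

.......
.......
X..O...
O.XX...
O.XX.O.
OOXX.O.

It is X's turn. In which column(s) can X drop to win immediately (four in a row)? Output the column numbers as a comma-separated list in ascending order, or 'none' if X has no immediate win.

col 0: drop X → no win
col 1: drop X → no win
col 2: drop X → WIN!
col 3: drop X → no win
col 4: drop X → no win
col 5: drop X → no win
col 6: drop X → no win

Answer: 2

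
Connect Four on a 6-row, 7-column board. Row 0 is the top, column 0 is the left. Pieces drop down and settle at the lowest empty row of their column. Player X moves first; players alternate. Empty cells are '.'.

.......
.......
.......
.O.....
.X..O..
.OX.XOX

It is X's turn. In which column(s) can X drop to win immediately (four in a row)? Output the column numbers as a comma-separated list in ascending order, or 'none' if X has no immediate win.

Answer: none

Derivation:
col 0: drop X → no win
col 1: drop X → no win
col 2: drop X → no win
col 3: drop X → no win
col 4: drop X → no win
col 5: drop X → no win
col 6: drop X → no win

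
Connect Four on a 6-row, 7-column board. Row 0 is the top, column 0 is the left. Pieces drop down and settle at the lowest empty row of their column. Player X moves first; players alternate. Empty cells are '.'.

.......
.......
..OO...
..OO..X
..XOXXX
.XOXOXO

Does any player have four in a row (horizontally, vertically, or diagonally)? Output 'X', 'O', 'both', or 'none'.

none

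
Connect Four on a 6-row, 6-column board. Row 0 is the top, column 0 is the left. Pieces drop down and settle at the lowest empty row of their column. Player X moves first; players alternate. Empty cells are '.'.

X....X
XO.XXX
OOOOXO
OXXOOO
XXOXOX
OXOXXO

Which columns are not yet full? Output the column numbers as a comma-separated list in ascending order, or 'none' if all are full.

col 0: top cell = 'X' → FULL
col 1: top cell = '.' → open
col 2: top cell = '.' → open
col 3: top cell = '.' → open
col 4: top cell = '.' → open
col 5: top cell = 'X' → FULL

Answer: 1,2,3,4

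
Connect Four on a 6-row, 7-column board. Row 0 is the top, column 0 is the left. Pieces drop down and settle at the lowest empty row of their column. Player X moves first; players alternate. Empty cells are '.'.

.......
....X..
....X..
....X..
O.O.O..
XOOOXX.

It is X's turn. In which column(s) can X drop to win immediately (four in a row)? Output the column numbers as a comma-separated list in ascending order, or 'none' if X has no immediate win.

Answer: 4

Derivation:
col 0: drop X → no win
col 1: drop X → no win
col 2: drop X → no win
col 3: drop X → no win
col 4: drop X → WIN!
col 5: drop X → no win
col 6: drop X → no win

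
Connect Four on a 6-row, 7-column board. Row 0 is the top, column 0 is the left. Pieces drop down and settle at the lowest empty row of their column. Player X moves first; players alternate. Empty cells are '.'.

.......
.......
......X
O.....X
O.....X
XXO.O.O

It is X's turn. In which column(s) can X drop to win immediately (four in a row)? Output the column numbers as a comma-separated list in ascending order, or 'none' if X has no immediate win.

Answer: 6

Derivation:
col 0: drop X → no win
col 1: drop X → no win
col 2: drop X → no win
col 3: drop X → no win
col 4: drop X → no win
col 5: drop X → no win
col 6: drop X → WIN!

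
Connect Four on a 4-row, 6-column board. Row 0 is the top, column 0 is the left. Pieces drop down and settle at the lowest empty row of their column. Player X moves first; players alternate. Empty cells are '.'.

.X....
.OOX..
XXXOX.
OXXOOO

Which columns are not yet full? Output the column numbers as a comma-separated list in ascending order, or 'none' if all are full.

col 0: top cell = '.' → open
col 1: top cell = 'X' → FULL
col 2: top cell = '.' → open
col 3: top cell = '.' → open
col 4: top cell = '.' → open
col 5: top cell = '.' → open

Answer: 0,2,3,4,5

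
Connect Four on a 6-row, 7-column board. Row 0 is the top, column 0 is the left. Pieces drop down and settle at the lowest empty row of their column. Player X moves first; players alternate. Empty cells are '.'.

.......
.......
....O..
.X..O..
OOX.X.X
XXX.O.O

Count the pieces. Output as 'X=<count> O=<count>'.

X=7 O=6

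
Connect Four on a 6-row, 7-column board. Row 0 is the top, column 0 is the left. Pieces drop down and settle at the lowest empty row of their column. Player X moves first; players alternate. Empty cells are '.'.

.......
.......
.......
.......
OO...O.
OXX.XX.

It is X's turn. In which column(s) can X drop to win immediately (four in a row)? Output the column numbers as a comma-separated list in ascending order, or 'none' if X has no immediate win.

Answer: 3

Derivation:
col 0: drop X → no win
col 1: drop X → no win
col 2: drop X → no win
col 3: drop X → WIN!
col 4: drop X → no win
col 5: drop X → no win
col 6: drop X → no win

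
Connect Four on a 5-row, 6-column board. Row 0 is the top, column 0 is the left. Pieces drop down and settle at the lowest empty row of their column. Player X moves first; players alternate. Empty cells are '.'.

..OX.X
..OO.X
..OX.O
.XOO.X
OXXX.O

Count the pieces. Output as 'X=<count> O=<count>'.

X=9 O=9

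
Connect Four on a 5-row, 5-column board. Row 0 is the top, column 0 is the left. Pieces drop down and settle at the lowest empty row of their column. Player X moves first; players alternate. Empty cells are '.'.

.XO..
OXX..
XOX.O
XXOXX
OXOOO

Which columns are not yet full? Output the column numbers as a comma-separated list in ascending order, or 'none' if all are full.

col 0: top cell = '.' → open
col 1: top cell = 'X' → FULL
col 2: top cell = 'O' → FULL
col 3: top cell = '.' → open
col 4: top cell = '.' → open

Answer: 0,3,4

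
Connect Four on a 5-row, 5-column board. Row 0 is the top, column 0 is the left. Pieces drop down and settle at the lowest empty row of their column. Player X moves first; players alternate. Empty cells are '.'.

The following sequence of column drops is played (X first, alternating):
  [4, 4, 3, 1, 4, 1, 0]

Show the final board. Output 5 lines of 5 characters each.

Move 1: X drops in col 4, lands at row 4
Move 2: O drops in col 4, lands at row 3
Move 3: X drops in col 3, lands at row 4
Move 4: O drops in col 1, lands at row 4
Move 5: X drops in col 4, lands at row 2
Move 6: O drops in col 1, lands at row 3
Move 7: X drops in col 0, lands at row 4

Answer: .....
.....
....X
.O..O
XO.XX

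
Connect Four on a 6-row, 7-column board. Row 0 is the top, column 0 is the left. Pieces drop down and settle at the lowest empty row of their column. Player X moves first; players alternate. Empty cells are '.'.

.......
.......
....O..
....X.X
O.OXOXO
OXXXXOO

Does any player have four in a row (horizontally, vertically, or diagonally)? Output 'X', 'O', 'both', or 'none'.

X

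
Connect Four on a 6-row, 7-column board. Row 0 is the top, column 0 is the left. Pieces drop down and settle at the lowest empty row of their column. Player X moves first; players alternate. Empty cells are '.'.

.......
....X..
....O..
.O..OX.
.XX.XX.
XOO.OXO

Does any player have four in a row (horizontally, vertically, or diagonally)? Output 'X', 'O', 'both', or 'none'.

none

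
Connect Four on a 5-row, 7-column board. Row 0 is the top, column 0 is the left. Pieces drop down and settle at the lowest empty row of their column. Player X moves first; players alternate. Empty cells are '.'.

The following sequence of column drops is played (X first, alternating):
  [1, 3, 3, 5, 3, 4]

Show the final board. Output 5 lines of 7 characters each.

Answer: .......
.......
...X...
...X...
.X.OOO.

Derivation:
Move 1: X drops in col 1, lands at row 4
Move 2: O drops in col 3, lands at row 4
Move 3: X drops in col 3, lands at row 3
Move 4: O drops in col 5, lands at row 4
Move 5: X drops in col 3, lands at row 2
Move 6: O drops in col 4, lands at row 4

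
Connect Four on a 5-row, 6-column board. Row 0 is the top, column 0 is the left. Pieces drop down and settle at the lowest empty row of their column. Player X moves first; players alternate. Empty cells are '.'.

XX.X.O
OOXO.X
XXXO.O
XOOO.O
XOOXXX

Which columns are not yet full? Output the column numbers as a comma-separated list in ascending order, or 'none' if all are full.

Answer: 2,4

Derivation:
col 0: top cell = 'X' → FULL
col 1: top cell = 'X' → FULL
col 2: top cell = '.' → open
col 3: top cell = 'X' → FULL
col 4: top cell = '.' → open
col 5: top cell = 'O' → FULL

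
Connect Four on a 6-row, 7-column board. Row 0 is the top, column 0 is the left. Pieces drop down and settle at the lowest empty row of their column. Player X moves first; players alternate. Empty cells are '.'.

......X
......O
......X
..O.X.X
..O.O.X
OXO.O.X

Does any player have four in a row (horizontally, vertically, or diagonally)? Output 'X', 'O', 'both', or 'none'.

X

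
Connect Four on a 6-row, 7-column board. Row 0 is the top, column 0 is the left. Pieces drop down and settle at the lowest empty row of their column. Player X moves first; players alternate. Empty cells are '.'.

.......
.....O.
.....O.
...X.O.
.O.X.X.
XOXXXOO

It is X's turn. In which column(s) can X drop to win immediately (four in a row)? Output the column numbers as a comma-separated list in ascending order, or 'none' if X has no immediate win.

Answer: 3

Derivation:
col 0: drop X → no win
col 1: drop X → no win
col 2: drop X → no win
col 3: drop X → WIN!
col 4: drop X → no win
col 5: drop X → no win
col 6: drop X → no win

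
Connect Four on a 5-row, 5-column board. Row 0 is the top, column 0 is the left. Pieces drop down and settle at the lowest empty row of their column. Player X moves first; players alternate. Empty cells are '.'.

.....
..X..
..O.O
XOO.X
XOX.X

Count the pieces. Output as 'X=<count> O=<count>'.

X=6 O=5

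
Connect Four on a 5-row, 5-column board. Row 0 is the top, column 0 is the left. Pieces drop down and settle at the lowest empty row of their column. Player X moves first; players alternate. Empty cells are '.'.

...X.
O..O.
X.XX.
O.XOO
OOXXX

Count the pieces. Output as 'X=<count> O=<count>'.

X=8 O=7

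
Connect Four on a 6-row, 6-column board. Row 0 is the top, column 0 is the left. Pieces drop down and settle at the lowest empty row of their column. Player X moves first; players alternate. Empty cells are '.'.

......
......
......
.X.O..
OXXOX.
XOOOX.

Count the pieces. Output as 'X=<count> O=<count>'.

X=6 O=6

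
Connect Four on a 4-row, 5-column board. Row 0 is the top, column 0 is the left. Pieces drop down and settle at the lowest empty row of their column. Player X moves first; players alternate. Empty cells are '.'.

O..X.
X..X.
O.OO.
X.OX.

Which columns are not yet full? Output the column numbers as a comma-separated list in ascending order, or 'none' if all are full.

Answer: 1,2,4

Derivation:
col 0: top cell = 'O' → FULL
col 1: top cell = '.' → open
col 2: top cell = '.' → open
col 3: top cell = 'X' → FULL
col 4: top cell = '.' → open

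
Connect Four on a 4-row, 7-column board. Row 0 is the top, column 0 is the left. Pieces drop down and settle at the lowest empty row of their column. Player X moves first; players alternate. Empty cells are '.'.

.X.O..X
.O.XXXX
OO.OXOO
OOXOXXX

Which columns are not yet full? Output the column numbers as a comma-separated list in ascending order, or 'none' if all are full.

Answer: 0,2,4,5

Derivation:
col 0: top cell = '.' → open
col 1: top cell = 'X' → FULL
col 2: top cell = '.' → open
col 3: top cell = 'O' → FULL
col 4: top cell = '.' → open
col 5: top cell = '.' → open
col 6: top cell = 'X' → FULL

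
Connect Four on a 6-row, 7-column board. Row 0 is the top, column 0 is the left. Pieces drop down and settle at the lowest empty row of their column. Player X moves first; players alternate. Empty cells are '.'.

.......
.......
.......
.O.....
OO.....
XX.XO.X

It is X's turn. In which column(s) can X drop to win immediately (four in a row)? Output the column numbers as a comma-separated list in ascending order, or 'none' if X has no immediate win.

col 0: drop X → no win
col 1: drop X → no win
col 2: drop X → WIN!
col 3: drop X → no win
col 4: drop X → no win
col 5: drop X → no win
col 6: drop X → no win

Answer: 2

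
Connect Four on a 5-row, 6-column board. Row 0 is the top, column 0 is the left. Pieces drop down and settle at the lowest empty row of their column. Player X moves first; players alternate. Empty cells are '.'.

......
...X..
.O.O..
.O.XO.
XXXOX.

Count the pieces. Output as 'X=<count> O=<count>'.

X=6 O=5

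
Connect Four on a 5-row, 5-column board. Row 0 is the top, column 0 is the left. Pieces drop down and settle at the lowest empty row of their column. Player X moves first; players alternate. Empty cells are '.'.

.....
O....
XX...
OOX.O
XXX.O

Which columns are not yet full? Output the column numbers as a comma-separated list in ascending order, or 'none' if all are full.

Answer: 0,1,2,3,4

Derivation:
col 0: top cell = '.' → open
col 1: top cell = '.' → open
col 2: top cell = '.' → open
col 3: top cell = '.' → open
col 4: top cell = '.' → open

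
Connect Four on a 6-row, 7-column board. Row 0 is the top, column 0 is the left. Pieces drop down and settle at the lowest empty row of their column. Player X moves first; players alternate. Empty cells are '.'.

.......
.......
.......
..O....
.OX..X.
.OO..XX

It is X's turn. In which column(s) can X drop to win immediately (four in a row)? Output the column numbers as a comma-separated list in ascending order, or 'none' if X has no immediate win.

col 0: drop X → no win
col 1: drop X → no win
col 2: drop X → no win
col 3: drop X → no win
col 4: drop X → no win
col 5: drop X → no win
col 6: drop X → no win

Answer: none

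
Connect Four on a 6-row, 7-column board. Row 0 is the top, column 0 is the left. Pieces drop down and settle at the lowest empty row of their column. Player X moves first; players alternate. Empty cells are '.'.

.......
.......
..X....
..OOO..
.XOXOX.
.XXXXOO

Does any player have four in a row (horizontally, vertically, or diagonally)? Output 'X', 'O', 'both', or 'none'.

X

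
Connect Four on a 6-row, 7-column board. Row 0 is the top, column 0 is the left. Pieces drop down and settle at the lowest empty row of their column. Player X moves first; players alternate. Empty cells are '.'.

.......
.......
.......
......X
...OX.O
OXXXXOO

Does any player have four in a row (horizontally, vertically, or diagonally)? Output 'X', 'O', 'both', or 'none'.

X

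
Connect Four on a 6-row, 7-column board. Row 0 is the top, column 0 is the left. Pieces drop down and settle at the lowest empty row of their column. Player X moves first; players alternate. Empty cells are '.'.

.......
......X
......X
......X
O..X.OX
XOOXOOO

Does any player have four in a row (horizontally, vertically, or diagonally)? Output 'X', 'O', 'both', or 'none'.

X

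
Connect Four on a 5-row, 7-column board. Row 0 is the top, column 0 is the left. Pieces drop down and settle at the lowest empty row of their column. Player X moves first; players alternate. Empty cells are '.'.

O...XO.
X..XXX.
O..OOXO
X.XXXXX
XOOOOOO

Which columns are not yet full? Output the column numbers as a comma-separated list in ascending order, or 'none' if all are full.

col 0: top cell = 'O' → FULL
col 1: top cell = '.' → open
col 2: top cell = '.' → open
col 3: top cell = '.' → open
col 4: top cell = 'X' → FULL
col 5: top cell = 'O' → FULL
col 6: top cell = '.' → open

Answer: 1,2,3,6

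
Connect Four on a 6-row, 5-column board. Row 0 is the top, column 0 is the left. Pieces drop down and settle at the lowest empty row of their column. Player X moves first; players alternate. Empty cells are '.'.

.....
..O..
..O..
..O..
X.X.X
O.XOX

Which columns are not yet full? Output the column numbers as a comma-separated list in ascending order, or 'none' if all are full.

Answer: 0,1,2,3,4

Derivation:
col 0: top cell = '.' → open
col 1: top cell = '.' → open
col 2: top cell = '.' → open
col 3: top cell = '.' → open
col 4: top cell = '.' → open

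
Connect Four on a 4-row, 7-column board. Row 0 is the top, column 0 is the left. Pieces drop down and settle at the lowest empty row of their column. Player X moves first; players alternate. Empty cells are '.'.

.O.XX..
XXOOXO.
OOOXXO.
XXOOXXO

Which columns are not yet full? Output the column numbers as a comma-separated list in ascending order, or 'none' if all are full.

Answer: 0,2,5,6

Derivation:
col 0: top cell = '.' → open
col 1: top cell = 'O' → FULL
col 2: top cell = '.' → open
col 3: top cell = 'X' → FULL
col 4: top cell = 'X' → FULL
col 5: top cell = '.' → open
col 6: top cell = '.' → open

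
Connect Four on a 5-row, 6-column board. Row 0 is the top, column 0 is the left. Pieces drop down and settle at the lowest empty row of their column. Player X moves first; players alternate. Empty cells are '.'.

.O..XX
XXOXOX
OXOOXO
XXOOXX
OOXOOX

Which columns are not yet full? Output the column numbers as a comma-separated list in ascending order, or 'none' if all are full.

Answer: 0,2,3

Derivation:
col 0: top cell = '.' → open
col 1: top cell = 'O' → FULL
col 2: top cell = '.' → open
col 3: top cell = '.' → open
col 4: top cell = 'X' → FULL
col 5: top cell = 'X' → FULL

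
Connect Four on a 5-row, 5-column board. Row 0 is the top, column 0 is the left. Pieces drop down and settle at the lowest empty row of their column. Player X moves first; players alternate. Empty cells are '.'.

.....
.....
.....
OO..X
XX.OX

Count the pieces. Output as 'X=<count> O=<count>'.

X=4 O=3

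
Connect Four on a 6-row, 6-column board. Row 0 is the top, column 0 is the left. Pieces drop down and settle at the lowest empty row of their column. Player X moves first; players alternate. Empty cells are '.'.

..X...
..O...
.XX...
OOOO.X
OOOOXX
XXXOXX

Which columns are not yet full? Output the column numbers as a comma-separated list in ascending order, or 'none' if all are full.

Answer: 0,1,3,4,5

Derivation:
col 0: top cell = '.' → open
col 1: top cell = '.' → open
col 2: top cell = 'X' → FULL
col 3: top cell = '.' → open
col 4: top cell = '.' → open
col 5: top cell = '.' → open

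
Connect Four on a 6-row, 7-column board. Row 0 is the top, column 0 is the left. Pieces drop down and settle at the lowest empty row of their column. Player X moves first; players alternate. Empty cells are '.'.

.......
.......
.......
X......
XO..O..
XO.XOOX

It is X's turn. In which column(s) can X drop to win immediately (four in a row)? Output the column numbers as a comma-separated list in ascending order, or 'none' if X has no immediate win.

Answer: 0

Derivation:
col 0: drop X → WIN!
col 1: drop X → no win
col 2: drop X → no win
col 3: drop X → no win
col 4: drop X → no win
col 5: drop X → no win
col 6: drop X → no win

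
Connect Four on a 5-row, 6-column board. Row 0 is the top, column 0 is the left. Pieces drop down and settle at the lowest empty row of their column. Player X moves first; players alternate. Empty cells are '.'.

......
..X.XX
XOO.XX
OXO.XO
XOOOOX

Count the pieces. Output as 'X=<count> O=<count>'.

X=10 O=9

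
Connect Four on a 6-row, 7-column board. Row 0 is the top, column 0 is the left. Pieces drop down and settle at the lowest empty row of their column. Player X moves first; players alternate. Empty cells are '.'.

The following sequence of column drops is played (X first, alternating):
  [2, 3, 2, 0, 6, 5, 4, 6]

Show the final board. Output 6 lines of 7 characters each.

Move 1: X drops in col 2, lands at row 5
Move 2: O drops in col 3, lands at row 5
Move 3: X drops in col 2, lands at row 4
Move 4: O drops in col 0, lands at row 5
Move 5: X drops in col 6, lands at row 5
Move 6: O drops in col 5, lands at row 5
Move 7: X drops in col 4, lands at row 5
Move 8: O drops in col 6, lands at row 4

Answer: .......
.......
.......
.......
..X...O
O.XOXOX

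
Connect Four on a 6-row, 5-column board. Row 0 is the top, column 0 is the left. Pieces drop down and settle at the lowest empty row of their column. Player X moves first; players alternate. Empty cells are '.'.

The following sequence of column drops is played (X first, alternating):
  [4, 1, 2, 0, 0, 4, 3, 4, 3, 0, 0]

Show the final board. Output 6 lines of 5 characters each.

Move 1: X drops in col 4, lands at row 5
Move 2: O drops in col 1, lands at row 5
Move 3: X drops in col 2, lands at row 5
Move 4: O drops in col 0, lands at row 5
Move 5: X drops in col 0, lands at row 4
Move 6: O drops in col 4, lands at row 4
Move 7: X drops in col 3, lands at row 5
Move 8: O drops in col 4, lands at row 3
Move 9: X drops in col 3, lands at row 4
Move 10: O drops in col 0, lands at row 3
Move 11: X drops in col 0, lands at row 2

Answer: .....
.....
X....
O...O
X..XO
OOXXX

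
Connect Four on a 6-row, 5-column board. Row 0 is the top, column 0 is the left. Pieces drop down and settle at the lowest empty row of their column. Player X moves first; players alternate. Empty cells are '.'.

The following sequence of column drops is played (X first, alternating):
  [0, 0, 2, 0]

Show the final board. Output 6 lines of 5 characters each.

Move 1: X drops in col 0, lands at row 5
Move 2: O drops in col 0, lands at row 4
Move 3: X drops in col 2, lands at row 5
Move 4: O drops in col 0, lands at row 3

Answer: .....
.....
.....
O....
O....
X.X..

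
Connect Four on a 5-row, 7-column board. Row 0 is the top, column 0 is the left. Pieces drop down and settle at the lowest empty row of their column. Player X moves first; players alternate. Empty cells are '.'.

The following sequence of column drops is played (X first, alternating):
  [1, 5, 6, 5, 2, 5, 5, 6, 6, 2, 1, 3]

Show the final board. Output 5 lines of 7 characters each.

Move 1: X drops in col 1, lands at row 4
Move 2: O drops in col 5, lands at row 4
Move 3: X drops in col 6, lands at row 4
Move 4: O drops in col 5, lands at row 3
Move 5: X drops in col 2, lands at row 4
Move 6: O drops in col 5, lands at row 2
Move 7: X drops in col 5, lands at row 1
Move 8: O drops in col 6, lands at row 3
Move 9: X drops in col 6, lands at row 2
Move 10: O drops in col 2, lands at row 3
Move 11: X drops in col 1, lands at row 3
Move 12: O drops in col 3, lands at row 4

Answer: .......
.....X.
.....OX
.XO..OO
.XXO.OX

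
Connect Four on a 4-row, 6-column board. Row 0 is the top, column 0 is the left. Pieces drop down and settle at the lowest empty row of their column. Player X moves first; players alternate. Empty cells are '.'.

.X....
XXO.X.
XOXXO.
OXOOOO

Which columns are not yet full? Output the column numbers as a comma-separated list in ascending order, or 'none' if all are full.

Answer: 0,2,3,4,5

Derivation:
col 0: top cell = '.' → open
col 1: top cell = 'X' → FULL
col 2: top cell = '.' → open
col 3: top cell = '.' → open
col 4: top cell = '.' → open
col 5: top cell = '.' → open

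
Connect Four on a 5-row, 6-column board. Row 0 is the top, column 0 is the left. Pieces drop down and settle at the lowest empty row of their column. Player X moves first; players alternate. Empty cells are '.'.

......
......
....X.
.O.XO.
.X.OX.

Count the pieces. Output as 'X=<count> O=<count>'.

X=4 O=3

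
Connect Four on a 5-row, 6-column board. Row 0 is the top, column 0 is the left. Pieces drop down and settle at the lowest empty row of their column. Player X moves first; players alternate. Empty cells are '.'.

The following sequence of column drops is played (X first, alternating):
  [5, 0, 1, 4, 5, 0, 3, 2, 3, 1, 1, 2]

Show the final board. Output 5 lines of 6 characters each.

Answer: ......
......
.X....
OOOX.X
OXOXOX

Derivation:
Move 1: X drops in col 5, lands at row 4
Move 2: O drops in col 0, lands at row 4
Move 3: X drops in col 1, lands at row 4
Move 4: O drops in col 4, lands at row 4
Move 5: X drops in col 5, lands at row 3
Move 6: O drops in col 0, lands at row 3
Move 7: X drops in col 3, lands at row 4
Move 8: O drops in col 2, lands at row 4
Move 9: X drops in col 3, lands at row 3
Move 10: O drops in col 1, lands at row 3
Move 11: X drops in col 1, lands at row 2
Move 12: O drops in col 2, lands at row 3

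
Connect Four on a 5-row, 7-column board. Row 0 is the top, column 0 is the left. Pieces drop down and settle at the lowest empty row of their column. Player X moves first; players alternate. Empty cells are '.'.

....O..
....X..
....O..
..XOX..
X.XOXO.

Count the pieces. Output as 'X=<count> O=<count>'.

X=6 O=5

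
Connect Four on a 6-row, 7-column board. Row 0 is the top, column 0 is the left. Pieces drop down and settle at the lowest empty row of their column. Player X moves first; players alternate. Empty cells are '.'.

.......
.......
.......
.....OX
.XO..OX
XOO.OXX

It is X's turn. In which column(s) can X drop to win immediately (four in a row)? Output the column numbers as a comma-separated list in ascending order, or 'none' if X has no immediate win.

Answer: 6

Derivation:
col 0: drop X → no win
col 1: drop X → no win
col 2: drop X → no win
col 3: drop X → no win
col 4: drop X → no win
col 5: drop X → no win
col 6: drop X → WIN!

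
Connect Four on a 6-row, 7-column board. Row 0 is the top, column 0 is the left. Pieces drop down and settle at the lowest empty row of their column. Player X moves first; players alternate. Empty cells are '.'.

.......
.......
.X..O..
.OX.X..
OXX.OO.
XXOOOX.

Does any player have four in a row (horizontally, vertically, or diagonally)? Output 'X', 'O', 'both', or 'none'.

none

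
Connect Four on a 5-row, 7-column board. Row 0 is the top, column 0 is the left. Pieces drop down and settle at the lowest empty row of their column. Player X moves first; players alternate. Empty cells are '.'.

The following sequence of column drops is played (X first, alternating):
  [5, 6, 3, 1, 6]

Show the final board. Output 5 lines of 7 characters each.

Move 1: X drops in col 5, lands at row 4
Move 2: O drops in col 6, lands at row 4
Move 3: X drops in col 3, lands at row 4
Move 4: O drops in col 1, lands at row 4
Move 5: X drops in col 6, lands at row 3

Answer: .......
.......
.......
......X
.O.X.XO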